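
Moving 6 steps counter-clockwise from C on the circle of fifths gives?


Step by step:
Each counter-clockwise step moves down a perfect 5th (= up a perfect 4th)
From C: C → F → Bb → Eb → Ab → Db → F#/Gb
= F#/Gb


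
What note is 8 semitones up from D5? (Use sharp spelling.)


Reasoning:
D5: chromatic position 2 in octave 5 → absolute = 5×12 + 2 = 62
Transpose up 8: 62 + 8 = 70
70 = 5×12 + 10 → A# in octave 5
Result = A#5


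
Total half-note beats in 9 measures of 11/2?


Let's work it out.
Time signature 11/2: the bottom number 2 means the half note gets one count
The top number 11 means 11 half-note beats per measure
Total = 11 × 9 measures
= 99 half-note beats


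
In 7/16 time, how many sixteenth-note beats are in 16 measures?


Let's work it out.
Time signature 7/16: the bottom number 16 means the sixteenth note gets one count
The top number 7 means 7 sixteenth-note beats per measure
Total = 7 × 16 measures
= 112 sixteenth-note beats


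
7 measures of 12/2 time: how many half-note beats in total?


Solution.
Time signature 12/2: the bottom number 2 means the half note gets one count
The top number 12 means 12 half-note beats per measure
Total = 12 × 7 measures
= 84 half-note beats


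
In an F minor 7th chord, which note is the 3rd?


Reasoning:
Minor 7th chord = root + minor 3rd + perfect 5th + minor 7th
Seventh chords stack in thirds, so the letter names are F-A-C-E
Root: F
Minor 3rd above F: Ab
Perfect 5th above F: C
Minor 7th above F: Eb
The 3rd = Ab


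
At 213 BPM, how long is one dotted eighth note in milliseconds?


Step by step:
One quarter-note beat = 60000 / BPM = 60000 / 213 ms
Dotted eighth note = 3/4 × quarter note
Duration = 3/4 × 60000 / 213 = 45000 / 213
= 211.3 ms


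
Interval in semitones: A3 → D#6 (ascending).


Let's work it out.
Absolute semitone position = octave×12 + chromatic position
A3: 3×12 + 9 = 45
D#6: 6×12 + 3 = 75
Difference = 75 - 45 = 30
= 30 semitones


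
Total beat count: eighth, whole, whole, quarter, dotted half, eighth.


Let's work it out.
Beat values:
  eighth = 0.5 beats
  whole = 4 beats
  whole = 4 beats
  quarter = 1 beat
  dotted half = 3 beats
  eighth = 0.5 beats
Sum = 0.5 + 4 + 4 + 1 + 3 + 0.5
= 13 beats


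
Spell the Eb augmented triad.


Let's work it out.
Augmented triad = root + major 3rd (4 semitones) + augmented 5th (8 semitones)
A triad on Eb stacks thirds, so the chord tones use letter names E-G-B
Root: Eb
Major 3rd above Eb: G
Augmented 5th above Eb: B
Chord = Eb G B


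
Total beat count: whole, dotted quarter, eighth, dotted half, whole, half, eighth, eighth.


Step by step:
Beat values:
  whole = 4 beats
  dotted quarter = 1.5 beats
  eighth = 0.5 beats
  dotted half = 3 beats
  whole = 4 beats
  half = 2 beats
  eighth = 0.5 beats
  eighth = 0.5 beats
Sum = 4 + 1.5 + 0.5 + 3 + 4 + 2 + 0.5 + 0.5
= 16 beats


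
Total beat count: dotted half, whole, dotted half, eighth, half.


Step by step:
Beat values:
  dotted half = 3 beats
  whole = 4 beats
  dotted half = 3 beats
  eighth = 0.5 beats
  half = 2 beats
Sum = 3 + 4 + 3 + 0.5 + 2
= 12.5 beats


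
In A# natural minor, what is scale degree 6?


Let's work it out.
Natural minor scale pattern: W-H-W-W-H-W-W (2-1-2-2-1-2-2 semitones)
Starting from A#:
  A# + 2 semitones → B#
  B# + 1 semitone → C#
  C# + 2 semitones → D#
  D# + 2 semitones → E#
  E# + 1 semitone → F#
  F# + 2 semitones → G#
  G# + 2 semitones → A#
Scale: A# B# C# D# E# F# G#
Degree 6 = F#


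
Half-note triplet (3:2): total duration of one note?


Triplet: 3 notes occupy the space of 2 half notes
Space = 2 × 2 = 4 beats
Each triplet note = 4 / 3 = 4/3 beats
= 4/3 beats


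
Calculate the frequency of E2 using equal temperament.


Reasoning:
f = 440 × 2^(n/12) where n = semitones from A4
E2: -29 semitones from A4
f = 440 × 2^(-29/12)
f = 82.41 Hz


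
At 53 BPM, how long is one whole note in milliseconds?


Reasoning:
One quarter-note beat = 60000 / BPM = 60000 / 53 ms
Whole note = 4 × quarter note
Duration = 4 × 60000 / 53 = 240000 / 53
= 4528.3 ms


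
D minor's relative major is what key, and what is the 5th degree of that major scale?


The relative major shares the key signature and is a minor 3rd above the minor tonic
A minor 3rd above D is F
→ relative major of D minor is F major
F major scale: F G A Bb C D E
= F major; 5th degree = C


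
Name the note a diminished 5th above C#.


A 5th spans 5 letter names, so from C we land on G
A diminished 5th = 6 semitones above C#
Spell G at that pitch: G
= G


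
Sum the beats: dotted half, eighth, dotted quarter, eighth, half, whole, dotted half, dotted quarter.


Working:
Beat values:
  dotted half = 3 beats
  eighth = 0.5 beats
  dotted quarter = 1.5 beats
  eighth = 0.5 beats
  half = 2 beats
  whole = 4 beats
  dotted half = 3 beats
  dotted quarter = 1.5 beats
Sum = 3 + 0.5 + 1.5 + 0.5 + 2 + 4 + 3 + 1.5
= 16 beats


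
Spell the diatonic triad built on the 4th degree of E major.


Working:
E major scale: E F# G# A B C# D#
Diatonic triad on degree 4 stacks scale notes 4, 6, 1: A C# E
A→C# = 4 semitones; A→E = 7 semitones → major triad
= A C# E (major)


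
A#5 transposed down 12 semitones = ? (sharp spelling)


A#5: chromatic position 10 in octave 5 → absolute = 5×12 + 10 = 70
Transpose down 12: 70 - 12 = 58
58 = 4×12 + 10 → A# in octave 4
Result = A#4


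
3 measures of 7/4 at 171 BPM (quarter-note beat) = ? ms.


Quarter-note beat duration = 60000 / 171 ms
Beats per measure (7/4) = 7
One measure = 7 × 60000 / 171 = 420000 / 171 ms
3 measures = 3 × 420000 / 171 = 1260000 / 171
= 7368.4 ms


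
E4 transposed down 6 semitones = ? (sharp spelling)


Working:
E4: chromatic position 4 in octave 4 → absolute = 4×12 + 4 = 52
Transpose down 6: 52 - 6 = 46
46 = 3×12 + 10 → A# in octave 3
Result = A#3


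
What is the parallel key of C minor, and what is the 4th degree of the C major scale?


Let's work it out.
Parallel keys share the same tonic but differ in mode
C minor → parallel is C major
C major scale: C D E F G A B
= C major; 4th degree = F


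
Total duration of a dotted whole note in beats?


Reasoning:
Base whole note = 4 beats
Dot 1 adds half the previous value: +2
One dotted whole = 4 + 2 = 6
= 6 beats


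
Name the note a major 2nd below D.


Reasoning:
A 2nd spans 2 letter names, so from D we land on C
A major 2nd = 2 semitones below D
Spell C at that pitch: C
= C


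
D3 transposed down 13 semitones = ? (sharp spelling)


Working:
D3: chromatic position 2 in octave 3 → absolute = 3×12 + 2 = 38
Transpose down 13: 38 - 13 = 25
25 = 2×12 + 1 → C# in octave 2
Result = C#2


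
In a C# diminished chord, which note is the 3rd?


Diminished triad = root + minor 3rd (3 semitones) + diminished 5th (6 semitones)
A triad on C# stacks thirds, so the chord tones use letter names C-E-G
Root: C#
Minor 3rd above C#: E
Diminished 5th above C#: G
The 3rd = E


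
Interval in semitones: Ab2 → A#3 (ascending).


Let's work it out.
Absolute semitone position = octave×12 + chromatic position
Ab2: 2×12 + 8 = 32
A#3: 3×12 + 10 = 46
Difference = 46 - 32 = 14
= 14 semitones


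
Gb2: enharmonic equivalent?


Enharmonic notes sound the same pitch but are spelled with different letter names
Gb and F# name the same pitch class
= F#2


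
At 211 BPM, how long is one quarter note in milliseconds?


One quarter-note beat = 60000 / BPM = 60000 / 211 ms
Duration = 60000 / 211
= 284.4 ms


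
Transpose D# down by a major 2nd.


major 2nd: 2 letter names, 2 semitones
Letter: D - 1 → C
Pitch: D# - 2 semitones, spelled as a C → C#
= C#


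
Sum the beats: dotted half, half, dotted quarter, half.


Reasoning:
Beat values:
  dotted half = 3 beats
  half = 2 beats
  dotted quarter = 1.5 beats
  half = 2 beats
Sum = 3 + 2 + 1.5 + 2
= 8.5 beats


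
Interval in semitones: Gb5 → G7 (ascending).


Absolute semitone position = octave×12 + chromatic position
Gb5: 5×12 + 6 = 66
G7: 7×12 + 7 = 91
Difference = 91 - 66 = 25
= 25 semitones


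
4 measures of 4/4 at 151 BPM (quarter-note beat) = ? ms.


Step by step:
Quarter-note beat duration = 60000 / 151 ms
Beats per measure (4/4) = 4
One measure = 4 × 60000 / 151 = 240000 / 151 ms
4 measures = 4 × 240000 / 151 = 960000 / 151
= 6357.6 ms


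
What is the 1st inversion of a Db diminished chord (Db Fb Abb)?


Working:
Root position: Db Fb Abb
1st inversion: move root up an octave
Bass note: Fb
Notes (bottom to top) = Fb Abb Db


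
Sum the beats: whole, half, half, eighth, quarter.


Beat values:
  whole = 4 beats
  half = 2 beats
  half = 2 beats
  eighth = 0.5 beats
  quarter = 1 beat
Sum = 4 + 2 + 2 + 0.5 + 1
= 9.5 beats


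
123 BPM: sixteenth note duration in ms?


Let's work it out.
One quarter-note beat = 60000 / BPM = 60000 / 123 ms
Sixteenth note = 1/4 × quarter note
Duration = 1/4 × 60000 / 123 = 15000 / 123
= 122.0 ms


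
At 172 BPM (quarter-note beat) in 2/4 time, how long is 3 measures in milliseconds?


Step by step:
Quarter-note beat duration = 60000 / 172 ms
Beats per measure (2/4) = 2
One measure = 2 × 60000 / 172 = 120000 / 172 ms
3 measures = 3 × 120000 / 172 = 360000 / 172
= 2093.0 ms


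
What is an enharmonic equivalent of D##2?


Step by step:
Enharmonic notes sound the same pitch but are spelled with different letter names
D## and E name the same pitch class
= E2


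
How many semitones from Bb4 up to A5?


Absolute semitone position = octave×12 + chromatic position
Bb4: 4×12 + 10 = 58
A5: 5×12 + 9 = 69
Difference = 69 - 58 = 11
= 11 semitones


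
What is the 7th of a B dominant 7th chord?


Step by step:
Dominant 7th chord = root + major 3rd + perfect 5th + minor 7th
Seventh chords stack in thirds, so the letter names are B-D-F-A
Root: B
Major 3rd above B: D#
Perfect 5th above B: F#
Minor 7th above B: A
The 7th = A


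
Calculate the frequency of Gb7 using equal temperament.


Step by step:
f = 440 × 2^(n/12) where n = semitones from A4
Gb7: 33 semitones from A4
f = 440 × 2^(33/12)
f = 2959.96 Hz


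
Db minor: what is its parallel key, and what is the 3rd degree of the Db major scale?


Solution.
Parallel keys share the same tonic but differ in mode
Db minor → parallel is Db major
Db major scale: Db Eb F Gb Ab Bb C
= Db major; 3rd degree = F


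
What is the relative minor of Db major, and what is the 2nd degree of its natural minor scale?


The relative minor shares the major's key signature and starts on its 6th degree
6th degree = a major 6th above the tonic; a major 6th above Db is Bb
→ relative minor of Db major is Bb minor
Bb natural minor scale: Bb C Db Eb F Gb Ab
= Bb minor; 2nd degree = C


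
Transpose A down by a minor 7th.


Working:
minor 7th: 7 letter names, 10 semitones
Letter: A - 6 → B
Pitch: A - 10 semitones, spelled as a B → B
= B


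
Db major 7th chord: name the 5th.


Major 7th chord = root + major 3rd + perfect 5th + major 7th
Seventh chords stack in thirds, so the letter names are D-F-A-C
Root: Db
Major 3rd above Db: F
Perfect 5th above Db: Ab
Major 7th above Db: C
The 5th = Ab


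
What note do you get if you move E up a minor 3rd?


Step by step:
minor 3rd: 3 letter names, 3 semitones
Letter: E + 2 → G
Pitch: E + 3 semitones, spelled as a G → G
= G


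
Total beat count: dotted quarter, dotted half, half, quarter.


Working:
Beat values:
  dotted quarter = 1.5 beats
  dotted half = 3 beats
  half = 2 beats
  quarter = 1 beat
Sum = 1.5 + 3 + 2 + 1
= 7.5 beats


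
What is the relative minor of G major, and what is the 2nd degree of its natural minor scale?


The relative minor shares the major's key signature and starts on its 6th degree
6th degree = a major 6th above the tonic; a major 6th above G is E
→ relative minor of G major is E minor
E natural minor scale: E F# G A B C D
= E minor; 2nd degree = F#


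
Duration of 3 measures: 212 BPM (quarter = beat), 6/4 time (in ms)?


Step by step:
Quarter-note beat duration = 60000 / 212 ms
Beats per measure (6/4) = 6
One measure = 6 × 60000 / 212 = 360000 / 212 ms
3 measures = 3 × 360000 / 212 = 1080000 / 212
= 5094.3 ms


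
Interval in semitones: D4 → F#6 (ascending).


Reasoning:
Absolute semitone position = octave×12 + chromatic position
D4: 4×12 + 2 = 50
F#6: 6×12 + 6 = 78
Difference = 78 - 50 = 28
= 28 semitones


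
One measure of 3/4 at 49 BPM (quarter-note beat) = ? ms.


Quarter-note beat duration = 60000 / 49 ms
Beats per measure (3/4) = 3
One measure = 3 × 60000 / 49 = 180000 / 49 ms
= 3673.5 ms


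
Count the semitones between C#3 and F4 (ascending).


Step by step:
Absolute semitone position = octave×12 + chromatic position
C#3: 3×12 + 1 = 37
F4: 4×12 + 5 = 53
Difference = 53 - 37 = 16
= 16 semitones


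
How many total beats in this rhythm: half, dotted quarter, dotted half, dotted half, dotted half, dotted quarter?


Reasoning:
Beat values:
  half = 2 beats
  dotted quarter = 1.5 beats
  dotted half = 3 beats
  dotted half = 3 beats
  dotted half = 3 beats
  dotted quarter = 1.5 beats
Sum = 2 + 1.5 + 3 + 3 + 3 + 1.5
= 14 beats


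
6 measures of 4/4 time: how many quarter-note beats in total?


Time signature 4/4: the bottom number 4 means the quarter note gets one count
The top number 4 means 4 quarter-note beats per measure
Total = 4 × 6 measures
= 24 quarter-note beats


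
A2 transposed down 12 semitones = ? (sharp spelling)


Step by step:
A2: chromatic position 9 in octave 2 → absolute = 2×12 + 9 = 33
Transpose down 12: 33 - 12 = 21
21 = 1×12 + 9 → A in octave 1
Result = A1


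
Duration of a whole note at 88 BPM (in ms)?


Reasoning:
One quarter-note beat = 60000 / BPM = 60000 / 88 ms
Whole note = 4 × quarter note
Duration = 4 × 60000 / 88 = 240000 / 88
= 2727.3 ms


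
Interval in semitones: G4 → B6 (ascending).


Absolute semitone position = octave×12 + chromatic position
G4: 4×12 + 7 = 55
B6: 6×12 + 11 = 83
Difference = 83 - 55 = 28
= 28 semitones


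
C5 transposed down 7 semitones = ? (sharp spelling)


Solution.
C5: chromatic position 0 in octave 5 → absolute = 5×12 + 0 = 60
Transpose down 7: 60 - 7 = 53
53 = 4×12 + 5 → F in octave 4
Result = F4


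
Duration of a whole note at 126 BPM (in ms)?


Let's work it out.
One quarter-note beat = 60000 / BPM = 60000 / 126 ms
Whole note = 4 × quarter note
Duration = 4 × 60000 / 126 = 240000 / 126
= 1904.8 ms


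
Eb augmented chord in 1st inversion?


Working:
Root position: Eb G B
1st inversion: move root up an octave
Bass note: G
Notes (bottom to top) = G B Eb


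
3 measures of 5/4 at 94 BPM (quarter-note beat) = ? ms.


Step by step:
Quarter-note beat duration = 60000 / 94 ms
Beats per measure (5/4) = 5
One measure = 5 × 60000 / 94 = 300000 / 94 ms
3 measures = 3 × 300000 / 94 = 900000 / 94
= 9574.5 ms


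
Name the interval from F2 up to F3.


Working:
Letter names: F → F spans 8 letter names → an octave
Semitones: F2 → F3 = 12 half-steps
An octave of 12 semitones is a perfect octave
= perfect octave


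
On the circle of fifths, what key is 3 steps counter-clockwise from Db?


Step by step:
Each counter-clockwise step moves down a perfect 5th (= up a perfect 4th)
From Db: Db → F#/Gb → B → E
= E


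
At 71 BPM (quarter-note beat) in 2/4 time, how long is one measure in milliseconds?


Quarter-note beat duration = 60000 / 71 ms
Beats per measure (2/4) = 2
One measure = 2 × 60000 / 71 = 120000 / 71 ms
= 1690.1 ms


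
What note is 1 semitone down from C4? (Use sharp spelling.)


Solution.
C4: chromatic position 0 in octave 4 → absolute = 4×12 + 0 = 48
Transpose down 1: 48 - 1 = 47
47 = 3×12 + 11 → B in octave 3
Result = B3


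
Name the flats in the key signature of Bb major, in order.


Let's work it out.
Flat major keys: C(0), F(1), Bb(2), Eb(3), Ab(4), Db(5), Gb(6), Cb(7)
Bb major has 2 flats
Order of flats: Bb Eb Ab Db Gb Cb Fb → first 2: Bb, Eb
= Bb, Eb


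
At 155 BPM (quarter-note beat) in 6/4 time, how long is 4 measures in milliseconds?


Solution.
Quarter-note beat duration = 60000 / 155 ms
Beats per measure (6/4) = 6
One measure = 6 × 60000 / 155 = 360000 / 155 ms
4 measures = 4 × 360000 / 155 = 1440000 / 155
= 9290.3 ms


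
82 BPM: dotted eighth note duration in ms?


Solution.
One quarter-note beat = 60000 / BPM = 60000 / 82 ms
Dotted eighth note = 3/4 × quarter note
Duration = 3/4 × 60000 / 82 = 45000 / 82
= 548.8 ms


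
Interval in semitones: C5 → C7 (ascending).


Absolute semitone position = octave×12 + chromatic position
C5: 5×12 + 0 = 60
C7: 7×12 + 0 = 84
Difference = 84 - 60 = 24
= 24 semitones


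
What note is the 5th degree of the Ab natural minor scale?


Reasoning:
Natural minor scale pattern: W-H-W-W-H-W-W (2-1-2-2-1-2-2 semitones)
Starting from Ab:
  Ab + 2 semitones → Bb
  Bb + 1 semitone → Cb
  Cb + 2 semitones → Db
  Db + 2 semitones → Eb
  Eb + 1 semitone → Fb
  Fb + 2 semitones → Gb
  Gb + 2 semitones → Ab
Scale: Ab Bb Cb Db Eb Fb Gb
Degree 5 = Eb


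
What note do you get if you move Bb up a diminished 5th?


Reasoning:
diminished 5th: 5 letter names, 6 semitones
Letter: B + 4 → F
Pitch: Bb + 6 semitones, spelled as an F → Fb
= Fb


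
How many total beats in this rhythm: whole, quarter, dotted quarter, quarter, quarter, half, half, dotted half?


Step by step:
Beat values:
  whole = 4 beats
  quarter = 1 beat
  dotted quarter = 1.5 beats
  quarter = 1 beat
  quarter = 1 beat
  half = 2 beats
  half = 2 beats
  dotted half = 3 beats
Sum = 4 + 1 + 1.5 + 1 + 1 + 2 + 2 + 3
= 15.5 beats


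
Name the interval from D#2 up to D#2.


Letter names: D → D spans 1 letter name → a unison
Semitones: D#2 → D#2 = 0 half-steps
A unison of 0 semitones is a perfect unison
= perfect unison


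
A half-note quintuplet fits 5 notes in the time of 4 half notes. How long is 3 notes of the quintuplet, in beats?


Let's work it out.
Quintuplet: 5 notes occupy the space of 4 half notes
Space = 4 × 2 = 8 beats
Each quintuplet note = 8 / 5 = 8/5 beats
3 notes = 3 × 8/5 = 24/5
= 24/5 beats


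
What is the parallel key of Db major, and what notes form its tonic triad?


Let's work it out.
Parallel keys share the same tonic but differ in mode
Db major → parallel is Db minor
Tonic triad of Db minor = Db Fb Ab
= Db minor; triad = Db Fb Ab


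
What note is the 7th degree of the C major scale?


Major scale pattern: W-W-H-W-W-W-H (2-2-1-2-2-2-1 semitones)
Starting from C:
  C + 2 semitones → D
  D + 2 semitones → E
  E + 1 semitone → F
  F + 2 semitones → G
  G + 2 semitones → A
  A + 2 semitones → B
  B + 1 semitone → C
Scale: C D E F G A B
Degree 7 = B


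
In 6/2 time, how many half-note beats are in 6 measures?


Time signature 6/2: the bottom number 2 means the half note gets one count
The top number 6 means 6 half-note beats per measure
Total = 6 × 6 measures
= 36 half-note beats


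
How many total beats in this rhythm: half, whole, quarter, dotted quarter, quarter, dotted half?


Step by step:
Beat values:
  half = 2 beats
  whole = 4 beats
  quarter = 1 beat
  dotted quarter = 1.5 beats
  quarter = 1 beat
  dotted half = 3 beats
Sum = 2 + 4 + 1 + 1.5 + 1 + 3
= 12.5 beats


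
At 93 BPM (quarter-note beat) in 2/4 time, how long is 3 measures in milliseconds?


Step by step:
Quarter-note beat duration = 60000 / 93 ms
Beats per measure (2/4) = 2
One measure = 2 × 60000 / 93 = 120000 / 93 ms
3 measures = 3 × 120000 / 93 = 360000 / 93
= 3871.0 ms


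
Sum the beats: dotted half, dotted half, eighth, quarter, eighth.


Solution.
Beat values:
  dotted half = 3 beats
  dotted half = 3 beats
  eighth = 0.5 beats
  quarter = 1 beat
  eighth = 0.5 beats
Sum = 3 + 3 + 0.5 + 1 + 0.5
= 8 beats


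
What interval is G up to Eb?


Letter names: G → E spans 6 letter names → a 6th
Semitones: G → Eb = 8 half-steps
A 6th of 8 semitones is a minor 6th
= minor 6th


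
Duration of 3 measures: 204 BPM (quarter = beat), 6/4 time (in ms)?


Step by step:
Quarter-note beat duration = 60000 / 204 ms
Beats per measure (6/4) = 6
One measure = 6 × 60000 / 204 = 360000 / 204 ms
3 measures = 3 × 360000 / 204 = 1080000 / 204
= 5294.1 ms


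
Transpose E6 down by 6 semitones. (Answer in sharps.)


E6: chromatic position 4 in octave 6 → absolute = 6×12 + 4 = 76
Transpose down 6: 76 - 6 = 70
70 = 5×12 + 10 → A# in octave 5
Result = A#5


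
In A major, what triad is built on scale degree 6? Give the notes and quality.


Let's work it out.
A major scale: A B C# D E F# G#
Diatonic triad on degree 6 stacks scale notes 6, 1, 3: F# A C#
F#→A = 3 semitones; F#→C# = 7 semitones → minor triad
= F# A C# (minor)


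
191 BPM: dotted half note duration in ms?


Reasoning:
One quarter-note beat = 60000 / BPM = 60000 / 191 ms
Dotted half note = 3 × quarter note
Duration = 3 × 60000 / 191 = 180000 / 191
= 942.4 ms


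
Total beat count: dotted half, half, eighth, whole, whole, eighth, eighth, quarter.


Working:
Beat values:
  dotted half = 3 beats
  half = 2 beats
  eighth = 0.5 beats
  whole = 4 beats
  whole = 4 beats
  eighth = 0.5 beats
  eighth = 0.5 beats
  quarter = 1 beat
Sum = 3 + 2 + 0.5 + 4 + 4 + 0.5 + 0.5 + 1
= 15.5 beats


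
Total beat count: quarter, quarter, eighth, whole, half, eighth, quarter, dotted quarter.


Working:
Beat values:
  quarter = 1 beat
  quarter = 1 beat
  eighth = 0.5 beats
  whole = 4 beats
  half = 2 beats
  eighth = 0.5 beats
  quarter = 1 beat
  dotted quarter = 1.5 beats
Sum = 1 + 1 + 0.5 + 4 + 2 + 0.5 + 1 + 1.5
= 11.5 beats


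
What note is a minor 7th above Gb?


A 7th spans 7 letter names, so from G we land on F
A minor 7th = 10 semitones above Gb
Spell F at that pitch: Fb
= Fb


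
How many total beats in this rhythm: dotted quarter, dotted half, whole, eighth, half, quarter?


Solution.
Beat values:
  dotted quarter = 1.5 beats
  dotted half = 3 beats
  whole = 4 beats
  eighth = 0.5 beats
  half = 2 beats
  quarter = 1 beat
Sum = 1.5 + 3 + 4 + 0.5 + 2 + 1
= 12 beats


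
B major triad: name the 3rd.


Solution.
Major triad = root + major 3rd (4 semitones) + perfect 5th (7 semitones)
A triad on B stacks thirds, so the chord tones use letter names B-D-F
Root: B
Major 3rd above B: D#
Perfect 5th above B: F#
The 3rd = D#


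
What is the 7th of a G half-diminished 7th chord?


Step by step:
Half-diminished 7th chord = root + minor 3rd + diminished 5th + minor 7th
Seventh chords stack in thirds, so the letter names are G-B-D-F
Root: G
Minor 3rd above G: Bb
Diminished 5th above G: Db
Minor 7th above G: F
The 7th = F


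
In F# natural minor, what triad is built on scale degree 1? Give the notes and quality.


Working:
F# natural minor scale: F# G# A B C# D E
Diatonic triad on degree 1 stacks scale notes 1, 3, 5: F# A C#
F#→A = 3 semitones; F#→C# = 7 semitones → minor triad
= F# A C# (minor)


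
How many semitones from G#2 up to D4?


Working:
Absolute semitone position = octave×12 + chromatic position
G#2: 2×12 + 8 = 32
D4: 4×12 + 2 = 50
Difference = 50 - 32 = 18
= 18 semitones


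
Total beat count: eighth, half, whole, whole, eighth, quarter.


Reasoning:
Beat values:
  eighth = 0.5 beats
  half = 2 beats
  whole = 4 beats
  whole = 4 beats
  eighth = 0.5 beats
  quarter = 1 beat
Sum = 0.5 + 2 + 4 + 4 + 0.5 + 1
= 12 beats


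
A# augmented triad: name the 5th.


Reasoning:
Augmented triad = root + major 3rd (4 semitones) + augmented 5th (8 semitones)
A triad on A# stacks thirds, so the chord tones use letter names A-C-E
Root: A#
Major 3rd above A#: C##
Augmented 5th above A#: E##
The 5th = E##


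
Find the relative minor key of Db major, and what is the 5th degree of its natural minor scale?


Working:
The relative minor shares the major's key signature and starts on its 6th degree
6th degree = a major 6th above the tonic; a major 6th above Db is Bb
→ relative minor of Db major is Bb minor
Bb natural minor scale: Bb C Db Eb F Gb Ab
= Bb minor; 5th degree = F


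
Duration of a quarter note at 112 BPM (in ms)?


Let's work it out.
One quarter-note beat = 60000 / BPM = 60000 / 112 ms
Duration = 60000 / 112
= 535.7 ms


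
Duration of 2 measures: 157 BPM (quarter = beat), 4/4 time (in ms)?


Reasoning:
Quarter-note beat duration = 60000 / 157 ms
Beats per measure (4/4) = 4
One measure = 4 × 60000 / 157 = 240000 / 157 ms
2 measures = 2 × 240000 / 157 = 480000 / 157
= 3057.3 ms


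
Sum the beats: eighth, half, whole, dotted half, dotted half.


Solution.
Beat values:
  eighth = 0.5 beats
  half = 2 beats
  whole = 4 beats
  dotted half = 3 beats
  dotted half = 3 beats
Sum = 0.5 + 2 + 4 + 3 + 3
= 12.5 beats


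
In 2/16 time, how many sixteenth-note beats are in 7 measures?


Time signature 2/16: the bottom number 16 means the sixteenth note gets one count
The top number 2 means 2 sixteenth-note beats per measure
Total = 2 × 7 measures
= 14 sixteenth-note beats


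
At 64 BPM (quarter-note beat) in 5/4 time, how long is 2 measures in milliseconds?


Working:
Quarter-note beat duration = 60000 / 64 ms
Beats per measure (5/4) = 5
One measure = 5 × 60000 / 64 = 300000 / 64 ms
2 measures = 2 × 300000 / 64 = 600000 / 64
= 9375.0 ms


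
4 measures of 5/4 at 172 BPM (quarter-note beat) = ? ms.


Step by step:
Quarter-note beat duration = 60000 / 172 ms
Beats per measure (5/4) = 5
One measure = 5 × 60000 / 172 = 300000 / 172 ms
4 measures = 4 × 300000 / 172 = 1200000 / 172
= 6976.7 ms


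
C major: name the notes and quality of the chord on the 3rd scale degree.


Working:
C major scale: C D E F G A B
Diatonic triad on degree 3 stacks scale notes 3, 5, 7: E G B
E→G = 3 semitones; E→B = 7 semitones → minor triad
= E G B (minor)


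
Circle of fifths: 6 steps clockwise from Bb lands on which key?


Each clockwise step on the circle of fifths moves up a perfect 5th
From Bb: Bb → F → C → G → D → A → E
= E


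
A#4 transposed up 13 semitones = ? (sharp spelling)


Working:
A#4: chromatic position 10 in octave 4 → absolute = 4×12 + 10 = 58
Transpose up 13: 58 + 13 = 71
71 = 5×12 + 11 → B in octave 5
Result = B5


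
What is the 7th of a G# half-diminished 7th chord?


Reasoning:
Half-diminished 7th chord = root + minor 3rd + diminished 5th + minor 7th
Seventh chords stack in thirds, so the letter names are G-B-D-F
Root: G#
Minor 3rd above G#: B
Diminished 5th above G#: D
Minor 7th above G#: F#
The 7th = F#


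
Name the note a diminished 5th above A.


Reasoning:
A 5th spans 5 letter names, so from A we land on E
A diminished 5th = 6 semitones above A
Spell E at that pitch: Eb
= Eb


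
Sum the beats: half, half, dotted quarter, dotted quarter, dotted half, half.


Let's work it out.
Beat values:
  half = 2 beats
  half = 2 beats
  dotted quarter = 1.5 beats
  dotted quarter = 1.5 beats
  dotted half = 3 beats
  half = 2 beats
Sum = 2 + 2 + 1.5 + 1.5 + 3 + 2
= 12 beats


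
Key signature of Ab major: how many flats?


Flat major keys: C(0), F(1), Bb(2), Eb(3), Ab(4), Db(5), Gb(6), Cb(7)
Ab major has 4 flats
Order of flats: Bb Eb Ab Db Gb Cb Fb → first 4: Bb, Eb, Ab, Db
= 4 flats


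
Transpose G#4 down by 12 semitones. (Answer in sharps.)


G#4: chromatic position 8 in octave 4 → absolute = 4×12 + 8 = 56
Transpose down 12: 56 - 12 = 44
44 = 3×12 + 8 → G# in octave 3
Result = G#3


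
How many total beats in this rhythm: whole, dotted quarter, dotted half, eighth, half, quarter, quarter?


Working:
Beat values:
  whole = 4 beats
  dotted quarter = 1.5 beats
  dotted half = 3 beats
  eighth = 0.5 beats
  half = 2 beats
  quarter = 1 beat
  quarter = 1 beat
Sum = 4 + 1.5 + 3 + 0.5 + 2 + 1 + 1
= 13 beats


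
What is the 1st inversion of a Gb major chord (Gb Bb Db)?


Solution.
Root position: Gb Bb Db
1st inversion: move root up an octave
Bass note: Bb
Notes (bottom to top) = Bb Db Gb


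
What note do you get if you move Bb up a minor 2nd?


minor 2nd: 2 letter names, 1 semitones
Letter: B + 1 → C
Pitch: Bb + 1 semitones, spelled as a C → Cb
= Cb


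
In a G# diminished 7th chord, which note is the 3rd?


Working:
Diminished 7th chord = root + minor 3rd + diminished 5th + diminished 7th
Seventh chords stack in thirds, so the letter names are G-B-D-F
Root: G#
Minor 3rd above G#: B
Diminished 5th above G#: D
Diminished 7th above G#: F
The 3rd = B


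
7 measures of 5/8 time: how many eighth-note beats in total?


Let's work it out.
Time signature 5/8: the bottom number 8 means the eighth note gets one count
The top number 5 means 5 eighth-note beats per measure
Total = 5 × 7 measures
= 35 eighth-note beats


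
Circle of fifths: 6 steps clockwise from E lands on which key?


Each clockwise step on the circle of fifths moves up a perfect 5th
From E: E → B → F#/Gb → Db → Ab → Eb → Bb
= Bb


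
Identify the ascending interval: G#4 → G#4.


Solution.
Letter names: G → G spans 1 letter name → a unison
Semitones: G#4 → G#4 = 0 half-steps
A unison of 0 semitones is a perfect unison
= perfect unison


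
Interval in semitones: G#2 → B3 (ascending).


Working:
Absolute semitone position = octave×12 + chromatic position
G#2: 2×12 + 8 = 32
B3: 3×12 + 11 = 47
Difference = 47 - 32 = 15
= 15 semitones


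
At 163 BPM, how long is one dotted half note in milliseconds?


Solution.
One quarter-note beat = 60000 / BPM = 60000 / 163 ms
Dotted half note = 3 × quarter note
Duration = 3 × 60000 / 163 = 180000 / 163
= 1104.3 ms


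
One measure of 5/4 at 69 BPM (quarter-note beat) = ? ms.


Let's work it out.
Quarter-note beat duration = 60000 / 69 ms
Beats per measure (5/4) = 5
One measure = 5 × 60000 / 69 = 300000 / 69 ms
= 4347.8 ms


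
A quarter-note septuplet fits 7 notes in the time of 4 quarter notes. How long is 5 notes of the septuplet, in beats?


Reasoning:
Septuplet: 7 notes occupy the space of 4 quarter notes
Space = 4 × 1 = 4 beats
Each septuplet note = 4 / 7 = 4/7 beats
5 notes = 5 × 4/7 = 20/7
= 20/7 beats


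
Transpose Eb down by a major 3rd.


Solution.
major 3rd: 3 letter names, 4 semitones
Letter: E - 2 → C
Pitch: Eb - 4 semitones, spelled as a C → Cb
= Cb


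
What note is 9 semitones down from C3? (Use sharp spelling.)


C3: chromatic position 0 in octave 3 → absolute = 3×12 + 0 = 36
Transpose down 9: 36 - 9 = 27
27 = 2×12 + 3 → D# in octave 2
Result = D#2


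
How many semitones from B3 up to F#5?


Absolute semitone position = octave×12 + chromatic position
B3: 3×12 + 11 = 47
F#5: 5×12 + 6 = 66
Difference = 66 - 47 = 19
= 19 semitones


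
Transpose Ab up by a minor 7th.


Step by step:
minor 7th: 7 letter names, 10 semitones
Letter: A + 6 → G
Pitch: Ab + 10 semitones, spelled as a G → Gb
= Gb


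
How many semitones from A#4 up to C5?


Absolute semitone position = octave×12 + chromatic position
A#4: 4×12 + 10 = 58
C5: 5×12 + 0 = 60
Difference = 60 - 58 = 2
= 2 semitones


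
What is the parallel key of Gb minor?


Reasoning:
Parallel keys share the same tonic but differ in mode
Gb minor → parallel is Gb major
= Gb major


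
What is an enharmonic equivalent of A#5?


Working:
Enharmonic notes sound the same pitch but are spelled with different letter names
A# and Bb name the same pitch class
= Bb5


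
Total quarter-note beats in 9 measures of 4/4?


Time signature 4/4: the bottom number 4 means the quarter note gets one count
The top number 4 means 4 quarter-note beats per measure
Total = 4 × 9 measures
= 36 quarter-note beats


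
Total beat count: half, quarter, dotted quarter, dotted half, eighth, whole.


Beat values:
  half = 2 beats
  quarter = 1 beat
  dotted quarter = 1.5 beats
  dotted half = 3 beats
  eighth = 0.5 beats
  whole = 4 beats
Sum = 2 + 1 + 1.5 + 3 + 0.5 + 4
= 12 beats


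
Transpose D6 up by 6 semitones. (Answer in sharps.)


Solution.
D6: chromatic position 2 in octave 6 → absolute = 6×12 + 2 = 74
Transpose up 6: 74 + 6 = 80
80 = 6×12 + 8 → G# in octave 6
Result = G#6


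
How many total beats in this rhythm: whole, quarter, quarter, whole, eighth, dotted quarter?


Let's work it out.
Beat values:
  whole = 4 beats
  quarter = 1 beat
  quarter = 1 beat
  whole = 4 beats
  eighth = 0.5 beats
  dotted quarter = 1.5 beats
Sum = 4 + 1 + 1 + 4 + 0.5 + 1.5
= 12 beats


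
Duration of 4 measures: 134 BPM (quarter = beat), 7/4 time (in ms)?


Step by step:
Quarter-note beat duration = 60000 / 134 ms
Beats per measure (7/4) = 7
One measure = 7 × 60000 / 134 = 420000 / 134 ms
4 measures = 4 × 420000 / 134 = 1680000 / 134
= 12537.3 ms


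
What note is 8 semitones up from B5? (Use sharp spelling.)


Reasoning:
B5: chromatic position 11 in octave 5 → absolute = 5×12 + 11 = 71
Transpose up 8: 71 + 8 = 79
79 = 6×12 + 7 → G in octave 6
Result = G6


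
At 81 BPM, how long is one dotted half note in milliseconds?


Working:
One quarter-note beat = 60000 / BPM = 60000 / 81 ms
Dotted half note = 3 × quarter note
Duration = 3 × 60000 / 81 = 180000 / 81
= 2222.2 ms


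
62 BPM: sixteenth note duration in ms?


Step by step:
One quarter-note beat = 60000 / BPM = 60000 / 62 ms
Sixteenth note = 1/4 × quarter note
Duration = 1/4 × 60000 / 62 = 15000 / 62
= 241.9 ms


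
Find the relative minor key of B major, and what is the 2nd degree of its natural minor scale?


Let's work it out.
The relative minor shares the major's key signature and starts on its 6th degree
6th degree = a major 6th above the tonic; a major 6th above B is G#
→ relative minor of B major is G# minor
G# natural minor scale: G# A# B C# D# E F#
= G# minor; 2nd degree = A#


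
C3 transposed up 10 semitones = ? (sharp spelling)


Step by step:
C3: chromatic position 0 in octave 3 → absolute = 3×12 + 0 = 36
Transpose up 10: 36 + 10 = 46
46 = 3×12 + 10 → A# in octave 3
Result = A#3


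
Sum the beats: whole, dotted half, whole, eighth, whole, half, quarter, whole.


Beat values:
  whole = 4 beats
  dotted half = 3 beats
  whole = 4 beats
  eighth = 0.5 beats
  whole = 4 beats
  half = 2 beats
  quarter = 1 beat
  whole = 4 beats
Sum = 4 + 3 + 4 + 0.5 + 4 + 2 + 1 + 4
= 22.5 beats


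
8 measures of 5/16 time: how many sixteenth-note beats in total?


Solution.
Time signature 5/16: the bottom number 16 means the sixteenth note gets one count
The top number 5 means 5 sixteenth-note beats per measure
Total = 5 × 8 measures
= 40 sixteenth-note beats


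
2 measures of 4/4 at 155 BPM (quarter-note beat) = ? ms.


Step by step:
Quarter-note beat duration = 60000 / 155 ms
Beats per measure (4/4) = 4
One measure = 4 × 60000 / 155 = 240000 / 155 ms
2 measures = 2 × 240000 / 155 = 480000 / 155
= 3096.8 ms


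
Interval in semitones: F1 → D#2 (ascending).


Solution.
Absolute semitone position = octave×12 + chromatic position
F1: 1×12 + 5 = 17
D#2: 2×12 + 3 = 27
Difference = 27 - 17 = 10
= 10 semitones


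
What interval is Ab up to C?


Let's work it out.
Letter names: A → C spans 3 letter names → a 3rd
Semitones: Ab → C = 4 half-steps
A 3rd of 4 semitones is a major 3rd
= major 3rd


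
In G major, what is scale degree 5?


Solution.
Major scale pattern: W-W-H-W-W-W-H (2-2-1-2-2-2-1 semitones)
Starting from G:
  G + 2 semitones → A
  A + 2 semitones → B
  B + 1 semitone → C
  C + 2 semitones → D
  D + 2 semitones → E
  E + 2 semitones → F#
  F# + 1 semitone → G
Scale: G A B C D E F#
Degree 5 = D


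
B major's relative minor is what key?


The relative minor shares the major's key signature and starts on its 6th degree
6th degree = a major 6th above the tonic; a major 6th above B is G#
→ relative minor of B major is G# minor
= G# minor


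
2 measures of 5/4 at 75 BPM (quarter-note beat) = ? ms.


Working:
Quarter-note beat duration = 60000 / 75 ms
Beats per measure (5/4) = 5
One measure = 5 × 60000 / 75 = 300000 / 75 ms
2 measures = 2 × 300000 / 75 = 600000 / 75
= 8000.0 ms


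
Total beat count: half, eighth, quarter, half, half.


Reasoning:
Beat values:
  half = 2 beats
  eighth = 0.5 beats
  quarter = 1 beat
  half = 2 beats
  half = 2 beats
Sum = 2 + 0.5 + 1 + 2 + 2
= 7.5 beats


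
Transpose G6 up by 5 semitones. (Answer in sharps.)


Reasoning:
G6: chromatic position 7 in octave 6 → absolute = 6×12 + 7 = 79
Transpose up 5: 79 + 5 = 84
84 = 7×12 + 0 → C in octave 7
Result = C7


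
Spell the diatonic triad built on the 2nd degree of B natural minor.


Step by step:
B natural minor scale: B C# D E F# G A
Diatonic triad on degree 2 stacks scale notes 2, 4, 6: C# E G
C#→E = 3 semitones; C#→G = 6 semitones → diminished triad
= C# E G (diminished)


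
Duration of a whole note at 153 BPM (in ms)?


Step by step:
One quarter-note beat = 60000 / BPM = 60000 / 153 ms
Whole note = 4 × quarter note
Duration = 4 × 60000 / 153 = 240000 / 153
= 1568.6 ms


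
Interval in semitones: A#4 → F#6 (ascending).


Working:
Absolute semitone position = octave×12 + chromatic position
A#4: 4×12 + 10 = 58
F#6: 6×12 + 6 = 78
Difference = 78 - 58 = 20
= 20 semitones


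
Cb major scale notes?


Solution.
Major scale pattern: W-W-H-W-W-W-H (2-2-1-2-2-2-1 semitones)
Starting from Cb:
  Cb + 2 semitones → Db
  Db + 2 semitones → Eb
  Eb + 1 semitone → Fb
  Fb + 2 semitones → Gb
  Gb + 2 semitones → Ab
  Ab + 2 semitones → Bb
  Bb + 1 semitone → Cb
Scale = Cb Db Eb Fb Gb Ab Bb


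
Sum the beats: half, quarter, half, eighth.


Beat values:
  half = 2 beats
  quarter = 1 beat
  half = 2 beats
  eighth = 0.5 beats
Sum = 2 + 1 + 2 + 0.5
= 5.5 beats


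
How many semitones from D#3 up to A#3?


Absolute semitone position = octave×12 + chromatic position
D#3: 3×12 + 3 = 39
A#3: 3×12 + 10 = 46
Difference = 46 - 39 = 7
= 7 semitones


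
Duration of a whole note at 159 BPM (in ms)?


Solution.
One quarter-note beat = 60000 / BPM = 60000 / 159 ms
Whole note = 4 × quarter note
Duration = 4 × 60000 / 159 = 240000 / 159
= 1509.4 ms


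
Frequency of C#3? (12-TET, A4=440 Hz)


Working:
f = 440 × 2^(n/12) where n = semitones from A4
C#3: -20 semitones from A4
f = 440 × 2^(-20/12)
f = 138.59 Hz


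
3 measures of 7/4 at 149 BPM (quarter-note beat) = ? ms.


Solution.
Quarter-note beat duration = 60000 / 149 ms
Beats per measure (7/4) = 7
One measure = 7 × 60000 / 149 = 420000 / 149 ms
3 measures = 3 × 420000 / 149 = 1260000 / 149
= 8456.4 ms


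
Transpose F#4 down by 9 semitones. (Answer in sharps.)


Let's work it out.
F#4: chromatic position 6 in octave 4 → absolute = 4×12 + 6 = 54
Transpose down 9: 54 - 9 = 45
45 = 3×12 + 9 → A in octave 3
Result = A3


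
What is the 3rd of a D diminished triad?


Solution.
Diminished triad = root + minor 3rd (3 semitones) + diminished 5th (6 semitones)
A triad on D stacks thirds, so the chord tones use letter names D-F-A
Root: D
Minor 3rd above D: F
Diminished 5th above D: Ab
The 3rd = F


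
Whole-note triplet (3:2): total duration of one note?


Triplet: 3 notes occupy the space of 2 whole notes
Space = 2 × 4 = 8 beats
Each triplet note = 8 / 3 = 8/3 beats
= 8/3 beats


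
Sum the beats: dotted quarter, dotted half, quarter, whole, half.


Working:
Beat values:
  dotted quarter = 1.5 beats
  dotted half = 3 beats
  quarter = 1 beat
  whole = 4 beats
  half = 2 beats
Sum = 1.5 + 3 + 1 + 4 + 2
= 11.5 beats


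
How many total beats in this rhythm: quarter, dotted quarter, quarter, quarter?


Beat values:
  quarter = 1 beat
  dotted quarter = 1.5 beats
  quarter = 1 beat
  quarter = 1 beat
Sum = 1 + 1.5 + 1 + 1
= 4.5 beats
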